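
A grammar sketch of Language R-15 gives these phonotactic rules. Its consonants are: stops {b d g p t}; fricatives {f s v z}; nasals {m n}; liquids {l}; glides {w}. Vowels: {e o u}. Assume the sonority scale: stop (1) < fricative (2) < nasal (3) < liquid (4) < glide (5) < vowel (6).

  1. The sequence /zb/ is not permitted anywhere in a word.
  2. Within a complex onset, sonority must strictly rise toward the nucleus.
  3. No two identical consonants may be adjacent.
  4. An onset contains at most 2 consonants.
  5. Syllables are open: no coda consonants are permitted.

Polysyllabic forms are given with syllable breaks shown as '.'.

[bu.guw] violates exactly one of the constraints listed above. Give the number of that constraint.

[bu.guw]: syllable 2 coda /w/ has 1 consonant (> 0).
This is a violation of constraint 5: "Syllables are open: no coda consonants are permitted."
The remaining constraints (1, 2, 3, 4) are satisfied.

5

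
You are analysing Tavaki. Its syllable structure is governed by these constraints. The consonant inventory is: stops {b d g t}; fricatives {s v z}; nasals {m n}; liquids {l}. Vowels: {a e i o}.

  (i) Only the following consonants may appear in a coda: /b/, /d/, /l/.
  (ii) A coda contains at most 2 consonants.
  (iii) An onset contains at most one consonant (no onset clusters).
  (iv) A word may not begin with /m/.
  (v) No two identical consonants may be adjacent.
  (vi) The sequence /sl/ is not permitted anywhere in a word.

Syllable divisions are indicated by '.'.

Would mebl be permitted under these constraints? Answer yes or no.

no

mebl — violates constraint (iv): word begins with /m/ → not permitted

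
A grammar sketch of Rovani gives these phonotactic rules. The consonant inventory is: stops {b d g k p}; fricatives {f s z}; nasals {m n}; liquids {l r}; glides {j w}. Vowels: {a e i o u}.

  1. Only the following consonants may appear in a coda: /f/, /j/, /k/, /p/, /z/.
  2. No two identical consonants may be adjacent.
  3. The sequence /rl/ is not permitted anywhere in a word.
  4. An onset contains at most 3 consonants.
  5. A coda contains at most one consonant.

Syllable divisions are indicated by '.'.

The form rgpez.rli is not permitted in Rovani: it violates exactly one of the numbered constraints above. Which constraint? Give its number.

3

rgpez.rli: contains banned sequence /rl/.
This is a violation of constraint 3: "The sequence /rl/ is not permitted anywhere in a word."
The remaining constraints (1, 2, 4, 5) are satisfied.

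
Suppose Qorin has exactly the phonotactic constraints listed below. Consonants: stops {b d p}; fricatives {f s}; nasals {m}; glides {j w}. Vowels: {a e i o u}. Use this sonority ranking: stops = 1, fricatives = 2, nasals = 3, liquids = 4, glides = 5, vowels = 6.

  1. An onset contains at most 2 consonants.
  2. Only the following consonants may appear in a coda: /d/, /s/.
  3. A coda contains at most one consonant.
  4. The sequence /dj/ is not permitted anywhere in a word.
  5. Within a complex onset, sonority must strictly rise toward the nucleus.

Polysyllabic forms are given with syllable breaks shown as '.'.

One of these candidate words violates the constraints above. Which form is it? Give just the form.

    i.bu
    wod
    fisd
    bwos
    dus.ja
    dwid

i.bu — σ1 onset /∅/, coda /∅/ ok; σ2 onset /b/, coda /∅/ ok → well-formed
wod — σ1 onset /w/, coda /d/ ok → well-formed
fisd — violates constraint 3: syllable 1 coda /sd/ has 2 consonants (> 1) → ill-formed
bwos — σ1 onset /bw/ (1→5 rises), coda /s/ ok → well-formed
dus.ja — σ1 onset /d/, coda /s/ ok; σ2 onset /j/, coda /∅/ ok → well-formed
dwid — σ1 onset /dw/ (1→5 rises), coda /d/ ok → well-formed

fisd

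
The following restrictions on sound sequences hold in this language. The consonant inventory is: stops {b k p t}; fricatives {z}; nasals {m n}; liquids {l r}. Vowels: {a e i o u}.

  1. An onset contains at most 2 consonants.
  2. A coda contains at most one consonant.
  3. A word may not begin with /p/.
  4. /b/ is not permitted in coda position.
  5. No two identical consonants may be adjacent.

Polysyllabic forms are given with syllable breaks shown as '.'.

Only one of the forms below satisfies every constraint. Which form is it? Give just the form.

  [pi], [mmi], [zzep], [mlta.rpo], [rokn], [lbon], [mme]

[lbon]

[pi] — violates constraint 3: word begins with /p/ → phonotactically illegal
[mmi] — violates constraint 5: adjacent identical consonants /mm/ → phonotactically illegal
[zzep] — violates constraint 5: adjacent identical consonants /zz/ → phonotactically illegal
[mlta.rpo] — violates constraint 1: syllable 1 onset /mlt/ has 3 consonants (> 2) → phonotactically illegal
[rokn] — violates constraint 2: syllable 1 coda /kn/ has 2 consonants (> 1) → phonotactically illegal
[lbon] — σ1 onset /lb/ (2C), coda /n/ ok → phonotactically legal
[mme] — violates constraint 5: adjacent identical consonants /mm/ → phonotactically illegal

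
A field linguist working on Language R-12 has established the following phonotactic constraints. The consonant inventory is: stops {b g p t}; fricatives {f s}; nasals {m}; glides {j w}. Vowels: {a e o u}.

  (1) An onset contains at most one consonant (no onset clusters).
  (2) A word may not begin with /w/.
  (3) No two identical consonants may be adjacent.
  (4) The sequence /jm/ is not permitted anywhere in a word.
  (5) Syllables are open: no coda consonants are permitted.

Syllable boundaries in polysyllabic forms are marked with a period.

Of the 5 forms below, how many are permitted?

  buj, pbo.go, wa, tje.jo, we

0

buj — violates constraint 5: syllable 1 coda /j/ has 1 consonant (> 0) → not permitted
pbo.go — violates constraint 1: syllable 1 onset /pb/ has 2 consonants (> 1) → not permitted
wa — violates constraint 2: word begins with /w/ → not permitted
tje.jo — violates constraint 1: syllable 1 onset /tj/ has 2 consonants (> 1) → not permitted
we — violates constraint 2: word begins with /w/ → not permitted
No form is permitted → 0.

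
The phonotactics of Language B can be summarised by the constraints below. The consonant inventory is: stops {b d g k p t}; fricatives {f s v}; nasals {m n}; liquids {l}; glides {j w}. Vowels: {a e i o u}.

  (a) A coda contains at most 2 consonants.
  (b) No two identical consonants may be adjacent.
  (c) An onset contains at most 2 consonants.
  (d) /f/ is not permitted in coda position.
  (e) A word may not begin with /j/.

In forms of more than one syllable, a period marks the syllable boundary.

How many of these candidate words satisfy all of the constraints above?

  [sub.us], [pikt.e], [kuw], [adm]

4

[sub.us] — σ1 onset /s/, coda /b/ ok; σ2 onset /∅/, coda /s/ ok → licit
[pikt.e] — σ1 onset /p/, coda /kt/ (2C) ok; σ2 onset /∅/, coda /∅/ ok → licit
[kuw] — σ1 onset /k/, coda /w/ ok → licit
[adm] — σ1 onset /∅/, coda /dm/ (2C) ok → licit
Licit: [sub.us], [pikt.e], [kuw], [adm] → 4.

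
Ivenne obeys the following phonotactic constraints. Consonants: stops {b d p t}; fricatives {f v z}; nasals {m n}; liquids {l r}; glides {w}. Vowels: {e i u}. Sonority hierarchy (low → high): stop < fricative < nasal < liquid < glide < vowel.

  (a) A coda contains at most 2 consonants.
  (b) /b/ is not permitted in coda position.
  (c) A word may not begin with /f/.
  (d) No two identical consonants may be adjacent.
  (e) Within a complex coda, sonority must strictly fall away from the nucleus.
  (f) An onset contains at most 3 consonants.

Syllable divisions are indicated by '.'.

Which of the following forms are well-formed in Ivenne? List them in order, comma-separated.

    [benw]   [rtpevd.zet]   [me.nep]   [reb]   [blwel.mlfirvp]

[rtpevd.zet], [me.nep]

[benw] — violates constraint (e): syllable 1 coda /nw/: /n/ (nasal, 3) → /w/ (glide, 5) does not fall → ill-formed
[rtpevd.zet] — σ1 onset /rtp/ (3C), coda /vd/ (2→1 falls) ok; σ2 onset /z/, coda /t/ ok → well-formed
[me.nep] — σ1 onset /m/, coda /∅/ ok; σ2 onset /n/, coda /p/ ok → well-formed
[reb] — violates constraint (b): syllable 1 coda contains /b/ → ill-formed
[blwel.mlfirvp] — violates constraint (a): syllable 2 coda /rvp/ has 3 consonants (> 2) → ill-formed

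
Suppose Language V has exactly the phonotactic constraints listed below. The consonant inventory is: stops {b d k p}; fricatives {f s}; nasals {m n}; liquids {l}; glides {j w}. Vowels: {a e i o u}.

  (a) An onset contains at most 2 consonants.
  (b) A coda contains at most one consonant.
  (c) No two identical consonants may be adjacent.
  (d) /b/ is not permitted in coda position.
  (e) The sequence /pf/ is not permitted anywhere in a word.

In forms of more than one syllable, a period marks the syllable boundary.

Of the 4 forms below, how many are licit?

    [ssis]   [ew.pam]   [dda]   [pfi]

1

[ssis] — violates constraint (c): adjacent identical consonants /ss/ → illicit
[ew.pam] — σ1 onset /∅/, coda /w/ ok; σ2 onset /p/, coda /m/ ok → licit
[dda] — violates constraint (c): adjacent identical consonants /dd/ → illicit
[pfi] — violates constraint (e): contains banned sequence /pf/ → illicit
Licit: [ew.pam] → 1.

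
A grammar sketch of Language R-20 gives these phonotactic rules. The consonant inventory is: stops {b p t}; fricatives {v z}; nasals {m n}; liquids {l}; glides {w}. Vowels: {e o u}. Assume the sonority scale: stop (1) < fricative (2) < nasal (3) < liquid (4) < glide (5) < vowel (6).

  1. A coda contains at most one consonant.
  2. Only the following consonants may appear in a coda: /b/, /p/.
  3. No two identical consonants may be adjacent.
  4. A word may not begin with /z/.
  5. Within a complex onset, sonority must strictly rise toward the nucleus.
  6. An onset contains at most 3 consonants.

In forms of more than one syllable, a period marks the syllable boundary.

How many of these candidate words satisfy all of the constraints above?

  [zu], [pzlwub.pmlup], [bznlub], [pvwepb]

0

[zu] — violates constraint 4: word begins with /z/ → illicit
[pzlwub.pmlup] — violates constraint 6: syllable 1 onset /pzlw/ has 4 consonants (> 3) → illicit
[bznlub] — violates constraint 6: syllable 1 onset /bznl/ has 4 consonants (> 3) → illicit
[pvwepb] — violates constraint 1: syllable 1 coda /pb/ has 2 consonants (> 1) → illicit
No form is licit → 0.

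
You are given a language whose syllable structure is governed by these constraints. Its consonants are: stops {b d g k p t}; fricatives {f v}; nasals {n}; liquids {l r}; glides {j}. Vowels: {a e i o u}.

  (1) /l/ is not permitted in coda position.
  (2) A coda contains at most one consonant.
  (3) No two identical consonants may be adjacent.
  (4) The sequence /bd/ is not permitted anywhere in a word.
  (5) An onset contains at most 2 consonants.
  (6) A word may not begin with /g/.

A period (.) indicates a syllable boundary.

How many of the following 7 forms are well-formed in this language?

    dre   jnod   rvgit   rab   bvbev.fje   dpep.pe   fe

dre — σ1 onset /dr/ (2C), coda /∅/ ok → well-formed
jnod — σ1 onset /jn/ (2C), coda /d/ ok → well-formed
rvgit — violates constraint 5: syllable 1 onset /rvg/ has 3 consonants (> 2) → ill-formed
rab — σ1 onset /r/, coda /b/ ok → well-formed
bvbev.fje — violates constraint 5: syllable 1 onset /bvb/ has 3 consonants (> 2) → ill-formed
dpep.pe — violates constraint 3: adjacent identical consonants /pp/ → ill-formed
fe — σ1 onset /f/, coda /∅/ ok → well-formed
Well-formed: dre, jnod, rab, fe → 4.

4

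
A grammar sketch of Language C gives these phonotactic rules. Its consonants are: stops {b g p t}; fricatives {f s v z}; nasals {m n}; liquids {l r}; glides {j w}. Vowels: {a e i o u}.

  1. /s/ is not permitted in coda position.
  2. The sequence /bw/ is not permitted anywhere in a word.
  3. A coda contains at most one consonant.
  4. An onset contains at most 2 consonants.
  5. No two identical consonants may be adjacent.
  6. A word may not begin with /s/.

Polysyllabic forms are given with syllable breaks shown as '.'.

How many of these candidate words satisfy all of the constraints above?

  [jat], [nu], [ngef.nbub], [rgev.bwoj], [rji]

4

[jat] — σ1 onset /j/, coda /t/ ok → licit
[nu] — σ1 onset /n/, coda /∅/ ok → licit
[ngef.nbub] — σ1 onset /ng/ (2C), coda /f/ ok; σ2 onset /nb/ (2C), coda /b/ ok → licit
[rgev.bwoj] — violates constraint 2: contains banned sequence /bw/ → illicit
[rji] — σ1 onset /rj/ (2C), coda /∅/ ok → licit
Licit: [jat], [nu], [ngef.nbub], [rji] → 4.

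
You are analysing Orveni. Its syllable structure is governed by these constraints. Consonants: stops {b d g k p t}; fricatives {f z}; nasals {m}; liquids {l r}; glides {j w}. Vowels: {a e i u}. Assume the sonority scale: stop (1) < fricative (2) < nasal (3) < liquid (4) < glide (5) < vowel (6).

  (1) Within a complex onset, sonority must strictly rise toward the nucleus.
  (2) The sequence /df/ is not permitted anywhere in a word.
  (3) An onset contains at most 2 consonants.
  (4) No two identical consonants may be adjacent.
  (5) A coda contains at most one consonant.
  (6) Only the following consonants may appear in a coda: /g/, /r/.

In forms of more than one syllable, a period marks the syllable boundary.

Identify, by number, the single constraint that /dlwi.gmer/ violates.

/dlwi.gmer/: syllable 1 onset /dlw/ has 3 consonants (> 2).
This is a violation of constraint 3: "An onset contains at most 2 consonants."
The remaining constraints (1, 2, 4, 5, 6) are satisfied.

3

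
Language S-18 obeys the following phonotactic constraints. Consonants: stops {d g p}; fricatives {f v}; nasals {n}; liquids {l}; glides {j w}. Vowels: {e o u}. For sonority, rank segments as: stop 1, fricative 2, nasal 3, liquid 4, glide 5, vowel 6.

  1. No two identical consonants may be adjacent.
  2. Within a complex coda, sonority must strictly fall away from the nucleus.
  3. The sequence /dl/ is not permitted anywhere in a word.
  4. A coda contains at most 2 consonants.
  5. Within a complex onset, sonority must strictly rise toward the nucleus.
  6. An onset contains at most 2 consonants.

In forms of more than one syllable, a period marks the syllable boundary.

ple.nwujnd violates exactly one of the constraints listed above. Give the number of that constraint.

4

ple.nwujnd: syllable 2 coda /jnd/ has 3 consonants (> 2).
This is a violation of constraint 4: "A coda contains at most 2 consonants."
The remaining constraints (1, 2, 3, 5, 6) are satisfied.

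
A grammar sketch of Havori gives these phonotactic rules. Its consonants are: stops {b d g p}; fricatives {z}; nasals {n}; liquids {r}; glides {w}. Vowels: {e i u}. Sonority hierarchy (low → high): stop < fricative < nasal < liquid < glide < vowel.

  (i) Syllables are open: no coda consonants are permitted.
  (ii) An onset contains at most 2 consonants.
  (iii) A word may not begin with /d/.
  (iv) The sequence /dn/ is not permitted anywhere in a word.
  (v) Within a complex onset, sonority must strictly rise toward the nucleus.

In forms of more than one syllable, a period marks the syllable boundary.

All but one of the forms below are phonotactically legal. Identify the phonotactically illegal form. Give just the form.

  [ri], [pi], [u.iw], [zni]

[u.iw]

[ri] — σ1 onset /r/, coda /∅/ ok → phonotactically legal
[pi] — σ1 onset /p/, coda /∅/ ok → phonotactically legal
[u.iw] — violates constraint (i): syllable 2 coda /w/ has 1 consonant (> 0) → phonotactically illegal
[zni] — σ1 onset /zn/ (2→3 rises), coda /∅/ ok → phonotactically legal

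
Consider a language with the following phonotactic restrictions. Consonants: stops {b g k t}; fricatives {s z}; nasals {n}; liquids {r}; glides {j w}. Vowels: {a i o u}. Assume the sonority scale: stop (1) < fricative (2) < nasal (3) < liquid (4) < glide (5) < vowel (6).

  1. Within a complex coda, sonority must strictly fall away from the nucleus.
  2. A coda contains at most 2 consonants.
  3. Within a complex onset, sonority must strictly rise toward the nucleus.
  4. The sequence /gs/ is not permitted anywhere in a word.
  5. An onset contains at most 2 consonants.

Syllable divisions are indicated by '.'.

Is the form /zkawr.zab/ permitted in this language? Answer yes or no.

no

/zkawr.zab/ — violates constraint 3: syllable 1 onset /zk/: /z/ (fricative, 2) → /k/ (stop, 1) does not rise → not permitted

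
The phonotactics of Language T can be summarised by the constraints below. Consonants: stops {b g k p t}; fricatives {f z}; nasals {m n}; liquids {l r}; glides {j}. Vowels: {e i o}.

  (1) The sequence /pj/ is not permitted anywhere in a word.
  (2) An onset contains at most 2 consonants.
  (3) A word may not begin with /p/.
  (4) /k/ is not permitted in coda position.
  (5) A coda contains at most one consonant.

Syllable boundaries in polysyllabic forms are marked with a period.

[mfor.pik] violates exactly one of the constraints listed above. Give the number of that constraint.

4

[mfor.pik]: syllable 2 coda contains /k/.
This is a violation of constraint 4: "/k/ is not permitted in coda position."
The remaining constraints (1, 2, 3, 5) are satisfied.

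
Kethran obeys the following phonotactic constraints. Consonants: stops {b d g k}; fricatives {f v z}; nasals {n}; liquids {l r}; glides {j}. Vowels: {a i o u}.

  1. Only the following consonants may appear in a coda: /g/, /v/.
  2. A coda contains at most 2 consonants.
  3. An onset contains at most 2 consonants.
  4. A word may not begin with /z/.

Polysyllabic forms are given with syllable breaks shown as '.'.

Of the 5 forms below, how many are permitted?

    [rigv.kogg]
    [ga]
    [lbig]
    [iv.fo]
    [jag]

5

[rigv.kogg] — σ1 onset /r/, coda /gv/ (2C) ok; σ2 onset /k/, coda /gg/ (2C) ok → permitted
[ga] — σ1 onset /g/, coda /∅/ ok → permitted
[lbig] — σ1 onset /lb/ (2C), coda /g/ ok → permitted
[iv.fo] — σ1 onset /∅/, coda /v/ ok; σ2 onset /f/, coda /∅/ ok → permitted
[jag] — σ1 onset /j/, coda /g/ ok → permitted
Permitted: [rigv.kogg], [ga], [lbig], [iv.fo], [jag] → 5.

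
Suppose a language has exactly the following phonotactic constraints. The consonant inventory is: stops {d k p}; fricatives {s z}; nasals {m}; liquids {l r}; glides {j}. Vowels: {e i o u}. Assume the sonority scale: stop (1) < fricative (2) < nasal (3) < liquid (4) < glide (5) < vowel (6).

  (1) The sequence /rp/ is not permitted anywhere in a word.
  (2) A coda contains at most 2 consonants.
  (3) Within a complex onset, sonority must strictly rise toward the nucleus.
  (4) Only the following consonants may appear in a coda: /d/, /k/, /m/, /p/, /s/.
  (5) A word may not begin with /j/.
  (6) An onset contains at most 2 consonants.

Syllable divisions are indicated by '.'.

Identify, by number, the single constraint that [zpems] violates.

[zpems]: syllable 1 onset /zp/: /z/ (fricative, 2) → /p/ (stop, 1) does not rise.
This is a violation of constraint 3: "Within a complex onset, sonority must strictly rise toward the nucleus."
The remaining constraints (1, 2, 4, 5, 6) are satisfied.

3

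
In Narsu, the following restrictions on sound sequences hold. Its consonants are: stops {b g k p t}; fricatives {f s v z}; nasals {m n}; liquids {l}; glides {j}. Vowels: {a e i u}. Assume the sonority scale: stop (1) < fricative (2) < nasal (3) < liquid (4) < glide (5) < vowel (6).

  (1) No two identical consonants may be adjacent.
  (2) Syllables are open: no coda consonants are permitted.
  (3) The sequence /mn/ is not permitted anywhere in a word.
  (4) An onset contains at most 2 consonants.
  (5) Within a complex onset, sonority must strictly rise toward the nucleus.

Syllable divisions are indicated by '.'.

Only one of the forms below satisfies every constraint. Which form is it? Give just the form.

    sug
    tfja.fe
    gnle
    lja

lja

sug — violates constraint 2: syllable 1 coda /g/ has 1 consonant (> 0) → phonotactically illegal
tfja.fe — violates constraint 4: syllable 1 onset /tfj/ has 3 consonants (> 2) → phonotactically illegal
gnle — violates constraint 4: syllable 1 onset /gnl/ has 3 consonants (> 2) → phonotactically illegal
lja — σ1 onset /lj/ (4→5 rises), coda /∅/ ok → phonotactically legal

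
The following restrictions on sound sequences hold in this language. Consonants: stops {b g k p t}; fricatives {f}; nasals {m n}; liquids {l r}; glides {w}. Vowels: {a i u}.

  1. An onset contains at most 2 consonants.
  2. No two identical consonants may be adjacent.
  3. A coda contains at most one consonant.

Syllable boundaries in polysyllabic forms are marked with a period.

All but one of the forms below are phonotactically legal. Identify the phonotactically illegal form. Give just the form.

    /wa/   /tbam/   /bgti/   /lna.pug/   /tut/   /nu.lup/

/bgti/

/wa/ — σ1 onset /w/, coda /∅/ ok → phonotactically legal
/tbam/ — σ1 onset /tb/ (2C), coda /m/ ok → phonotactically legal
/bgti/ — violates constraint 1: syllable 1 onset /bgt/ has 3 consonants (> 2) → phonotactically illegal
/lna.pug/ — σ1 onset /ln/ (2C), coda /∅/ ok; σ2 onset /p/, coda /g/ ok → phonotactically legal
/tut/ — σ1 onset /t/, coda /t/ ok → phonotactically legal
/nu.lup/ — σ1 onset /n/, coda /∅/ ok; σ2 onset /l/, coda /p/ ok → phonotactically legal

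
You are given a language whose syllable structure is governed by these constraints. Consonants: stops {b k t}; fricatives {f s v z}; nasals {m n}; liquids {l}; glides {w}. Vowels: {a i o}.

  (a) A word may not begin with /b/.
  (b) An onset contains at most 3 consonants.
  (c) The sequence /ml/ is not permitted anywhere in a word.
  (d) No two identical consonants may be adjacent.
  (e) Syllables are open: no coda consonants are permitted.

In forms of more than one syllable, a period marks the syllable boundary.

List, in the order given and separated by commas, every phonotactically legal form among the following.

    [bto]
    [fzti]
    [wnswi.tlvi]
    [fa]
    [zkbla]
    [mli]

[bto] — violates constraint (a): word begins with /b/ → phonotactically illegal
[fzti] — σ1 onset /fzt/ (3C), coda /∅/ ok → phonotactically legal
[wnswi.tlvi] — violates constraint (b): syllable 1 onset /wnsw/ has 4 consonants (> 3) → phonotactically illegal
[fa] — σ1 onset /f/, coda /∅/ ok → phonotactically legal
[zkbla] — violates constraint (b): syllable 1 onset /zkbl/ has 4 consonants (> 3) → phonotactically illegal
[mli] — violates constraint (c): contains banned sequence /ml/ → phonotactically illegal

[fzti], [fa]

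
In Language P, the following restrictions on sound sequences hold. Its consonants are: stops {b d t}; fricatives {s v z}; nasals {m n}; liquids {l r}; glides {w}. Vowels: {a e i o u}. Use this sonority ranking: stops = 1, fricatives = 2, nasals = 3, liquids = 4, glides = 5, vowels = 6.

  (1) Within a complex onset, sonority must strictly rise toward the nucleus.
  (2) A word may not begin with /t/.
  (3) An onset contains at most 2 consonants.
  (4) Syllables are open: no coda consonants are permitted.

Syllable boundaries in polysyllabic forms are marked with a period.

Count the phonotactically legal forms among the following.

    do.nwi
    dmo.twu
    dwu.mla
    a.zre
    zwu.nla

5

do.nwi — σ1 onset /d/, coda /∅/ ok; σ2 onset /nw/ (3→5 rises), coda /∅/ ok → phonotactically legal
dmo.twu — σ1 onset /dm/ (1→3 rises), coda /∅/ ok; σ2 onset /tw/ (1→5 rises), coda /∅/ ok → phonotactically legal
dwu.mla — σ1 onset /dw/ (1→5 rises), coda /∅/ ok; σ2 onset /ml/ (3→4 rises), coda /∅/ ok → phonotactically legal
a.zre — σ1 onset /∅/, coda /∅/ ok; σ2 onset /zr/ (2→4 rises), coda /∅/ ok → phonotactically legal
zwu.nla — σ1 onset /zw/ (2→5 rises), coda /∅/ ok; σ2 onset /nl/ (3→4 rises), coda /∅/ ok → phonotactically legal
Phonotactically legal: do.nwi, dmo.twu, dwu.mla, a.zre, zwu.nla → 5.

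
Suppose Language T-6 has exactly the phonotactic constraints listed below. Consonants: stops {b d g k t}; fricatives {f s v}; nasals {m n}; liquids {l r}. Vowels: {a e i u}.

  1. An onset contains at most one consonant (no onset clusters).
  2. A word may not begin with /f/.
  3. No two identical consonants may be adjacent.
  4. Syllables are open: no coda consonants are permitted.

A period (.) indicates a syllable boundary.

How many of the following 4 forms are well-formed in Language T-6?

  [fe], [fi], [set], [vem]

0

[fe] — violates constraint 2: word begins with /f/ → ill-formed
[fi] — violates constraint 2: word begins with /f/ → ill-formed
[set] — violates constraint 4: syllable 1 coda /t/ has 1 consonant (> 0) → ill-formed
[vem] — violates constraint 4: syllable 1 coda /m/ has 1 consonant (> 0) → ill-formed
No form is well-formed → 0.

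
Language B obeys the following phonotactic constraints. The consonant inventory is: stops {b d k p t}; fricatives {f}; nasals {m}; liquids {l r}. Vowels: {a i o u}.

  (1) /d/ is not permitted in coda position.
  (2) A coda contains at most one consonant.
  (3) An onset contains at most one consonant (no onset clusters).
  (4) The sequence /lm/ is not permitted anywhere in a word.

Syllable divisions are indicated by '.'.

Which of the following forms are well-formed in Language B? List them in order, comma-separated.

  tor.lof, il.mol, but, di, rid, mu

tor.lof — σ1 onset /t/, coda /r/ ok; σ2 onset /l/, coda /f/ ok → well-formed
il.mol — violates constraint 4: contains banned sequence /lm/ → ill-formed
but — σ1 onset /b/, coda /t/ ok → well-formed
di — σ1 onset /d/, coda /∅/ ok → well-formed
rid — violates constraint 1: syllable 1 coda contains /d/ → ill-formed
mu — σ1 onset /m/, coda /∅/ ok → well-formed

tor.lof, but, di, mu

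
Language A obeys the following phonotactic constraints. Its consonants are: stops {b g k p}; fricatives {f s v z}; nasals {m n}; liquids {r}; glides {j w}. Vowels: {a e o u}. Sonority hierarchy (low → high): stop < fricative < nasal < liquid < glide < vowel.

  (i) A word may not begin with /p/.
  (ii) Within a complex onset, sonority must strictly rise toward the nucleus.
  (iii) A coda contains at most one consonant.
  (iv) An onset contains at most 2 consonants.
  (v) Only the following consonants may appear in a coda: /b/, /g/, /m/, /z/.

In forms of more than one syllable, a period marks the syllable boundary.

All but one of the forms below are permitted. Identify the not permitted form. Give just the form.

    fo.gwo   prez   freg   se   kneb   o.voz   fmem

prez

fo.gwo — σ1 onset /f/, coda /∅/ ok; σ2 onset /gw/ (1→5 rises), coda /∅/ ok → permitted
prez — violates constraint (i): word begins with /p/ → not permitted
freg — σ1 onset /fr/ (2→4 rises), coda /g/ ok → permitted
se — σ1 onset /s/, coda /∅/ ok → permitted
kneb — σ1 onset /kn/ (1→3 rises), coda /b/ ok → permitted
o.voz — σ1 onset /∅/, coda /∅/ ok; σ2 onset /v/, coda /z/ ok → permitted
fmem — σ1 onset /fm/ (2→3 rises), coda /m/ ok → permitted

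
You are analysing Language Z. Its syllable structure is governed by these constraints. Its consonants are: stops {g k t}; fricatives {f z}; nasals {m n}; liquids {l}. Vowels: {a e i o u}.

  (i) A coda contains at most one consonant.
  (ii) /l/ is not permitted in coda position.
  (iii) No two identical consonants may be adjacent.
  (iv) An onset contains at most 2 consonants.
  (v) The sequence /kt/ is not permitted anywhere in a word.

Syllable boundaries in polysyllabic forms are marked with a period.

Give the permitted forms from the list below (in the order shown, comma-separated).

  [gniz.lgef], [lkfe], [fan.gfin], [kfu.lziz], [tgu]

[gniz.lgef] — σ1 onset /gn/ (2C), coda /z/ ok; σ2 onset /lg/ (2C), coda /f/ ok → permitted
[lkfe] — violates constraint (iv): syllable 1 onset /lkf/ has 3 consonants (> 2) → not permitted
[fan.gfin] — σ1 onset /f/, coda /n/ ok; σ2 onset /gf/ (2C), coda /n/ ok → permitted
[kfu.lziz] — σ1 onset /kf/ (2C), coda /∅/ ok; σ2 onset /lz/ (2C), coda /z/ ok → permitted
[tgu] — σ1 onset /tg/ (2C), coda /∅/ ok → permitted

[gniz.lgef], [fan.gfin], [kfu.lziz], [tgu]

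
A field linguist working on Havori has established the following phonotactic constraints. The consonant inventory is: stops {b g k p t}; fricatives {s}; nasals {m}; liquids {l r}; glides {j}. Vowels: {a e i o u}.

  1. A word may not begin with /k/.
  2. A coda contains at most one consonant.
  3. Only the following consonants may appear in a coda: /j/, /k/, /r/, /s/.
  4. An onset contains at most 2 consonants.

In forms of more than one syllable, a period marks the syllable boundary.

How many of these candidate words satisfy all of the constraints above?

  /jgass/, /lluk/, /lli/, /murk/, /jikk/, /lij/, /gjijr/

/jgass/ — violates constraint 2: syllable 1 coda /ss/ has 2 consonants (> 1) → phonotactically illegal
/lluk/ — σ1 onset /ll/ (2C), coda /k/ ok → phonotactically legal
/lli/ — σ1 onset /ll/ (2C), coda /∅/ ok → phonotactically legal
/murk/ — violates constraint 2: syllable 1 coda /rk/ has 2 consonants (> 1) → phonotactically illegal
/jikk/ — violates constraint 2: syllable 1 coda /kk/ has 2 consonants (> 1) → phonotactically illegal
/lij/ — σ1 onset /l/, coda /j/ ok → phonotactically legal
/gjijr/ — violates constraint 2: syllable 1 coda /jr/ has 2 consonants (> 1) → phonotactically illegal
Phonotactically legal: /lluk/, /lli/, /lij/ → 3.

3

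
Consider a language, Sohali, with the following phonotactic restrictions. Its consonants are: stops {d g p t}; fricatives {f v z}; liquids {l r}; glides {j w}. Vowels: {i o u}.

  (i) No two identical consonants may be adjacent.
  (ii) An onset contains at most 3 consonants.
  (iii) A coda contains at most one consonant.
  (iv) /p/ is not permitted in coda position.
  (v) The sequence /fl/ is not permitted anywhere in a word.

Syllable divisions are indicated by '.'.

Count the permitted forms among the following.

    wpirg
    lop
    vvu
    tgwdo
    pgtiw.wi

0

wpirg — violates constraint (iii): syllable 1 coda /rg/ has 2 consonants (> 1) → not permitted
lop — violates constraint (iv): syllable 1 coda contains /p/ → not permitted
vvu — violates constraint (i): adjacent identical consonants /vv/ → not permitted
tgwdo — violates constraint (ii): syllable 1 onset /tgwd/ has 4 consonants (> 3) → not permitted
pgtiw.wi — violates constraint (i): adjacent identical consonants /ww/ → not permitted
No form is permitted → 0.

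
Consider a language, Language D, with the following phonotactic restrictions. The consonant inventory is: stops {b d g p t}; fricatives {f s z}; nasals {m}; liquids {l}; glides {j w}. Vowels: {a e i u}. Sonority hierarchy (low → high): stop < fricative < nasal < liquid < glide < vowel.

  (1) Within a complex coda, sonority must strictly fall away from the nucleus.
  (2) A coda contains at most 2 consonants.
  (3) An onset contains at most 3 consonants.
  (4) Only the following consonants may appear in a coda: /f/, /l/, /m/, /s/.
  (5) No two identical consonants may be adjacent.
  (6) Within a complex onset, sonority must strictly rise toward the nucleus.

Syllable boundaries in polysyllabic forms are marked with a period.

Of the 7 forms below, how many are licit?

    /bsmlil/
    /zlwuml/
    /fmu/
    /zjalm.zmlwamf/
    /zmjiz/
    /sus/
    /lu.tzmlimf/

/bsmlil/ — violates constraint 3: syllable 1 onset /bsml/ has 4 consonants (> 3) → illicit
/zlwuml/ — violates constraint 1: syllable 1 coda /ml/: /m/ (nasal, 3) → /l/ (liquid, 4) does not fall → illicit
/fmu/ — σ1 onset /fm/ (2→3 rises), coda /∅/ ok → licit
/zjalm.zmlwamf/ — violates constraint 3: syllable 2 onset /zmlw/ has 4 consonants (> 3) → illicit
/zmjiz/ — violates constraint 4: syllable 1 coda contains /z/, which is not a licensed coda consonant → illicit
/sus/ — σ1 onset /s/, coda /s/ ok → licit
/lu.tzmlimf/ — violates constraint 3: syllable 2 onset /tzml/ has 4 consonants (> 3) → illicit
Licit: /fmu/, /sus/ → 2.

2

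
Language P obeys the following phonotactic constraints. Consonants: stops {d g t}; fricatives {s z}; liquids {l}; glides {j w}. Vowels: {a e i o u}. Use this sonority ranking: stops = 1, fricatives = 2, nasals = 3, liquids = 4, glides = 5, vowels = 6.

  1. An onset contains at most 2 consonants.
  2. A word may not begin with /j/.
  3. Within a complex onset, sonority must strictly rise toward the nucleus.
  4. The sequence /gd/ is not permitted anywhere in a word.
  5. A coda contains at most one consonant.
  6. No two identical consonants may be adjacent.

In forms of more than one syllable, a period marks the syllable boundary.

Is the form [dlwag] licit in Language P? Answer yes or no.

[dlwag] — violates constraint 1: syllable 1 onset /dlw/ has 3 consonants (> 2) → illicit

no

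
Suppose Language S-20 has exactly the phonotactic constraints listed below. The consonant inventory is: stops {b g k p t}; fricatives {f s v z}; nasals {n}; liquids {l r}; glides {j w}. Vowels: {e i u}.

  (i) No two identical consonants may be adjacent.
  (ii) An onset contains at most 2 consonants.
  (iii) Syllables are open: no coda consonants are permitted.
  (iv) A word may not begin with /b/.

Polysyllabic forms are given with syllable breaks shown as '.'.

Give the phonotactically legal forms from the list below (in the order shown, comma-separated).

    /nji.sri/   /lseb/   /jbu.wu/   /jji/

/nji.sri/ — σ1 onset /nj/ (2C), coda /∅/ ok; σ2 onset /sr/ (2C), coda /∅/ ok → phonotactically legal
/lseb/ — violates constraint (iii): syllable 1 coda /b/ has 1 consonant (> 0) → phonotactically illegal
/jbu.wu/ — σ1 onset /jb/ (2C), coda /∅/ ok; σ2 onset /w/, coda /∅/ ok → phonotactically legal
/jji/ — violates constraint (i): adjacent identical consonants /jj/ → phonotactically illegal

/nji.sri/, /jbu.wu/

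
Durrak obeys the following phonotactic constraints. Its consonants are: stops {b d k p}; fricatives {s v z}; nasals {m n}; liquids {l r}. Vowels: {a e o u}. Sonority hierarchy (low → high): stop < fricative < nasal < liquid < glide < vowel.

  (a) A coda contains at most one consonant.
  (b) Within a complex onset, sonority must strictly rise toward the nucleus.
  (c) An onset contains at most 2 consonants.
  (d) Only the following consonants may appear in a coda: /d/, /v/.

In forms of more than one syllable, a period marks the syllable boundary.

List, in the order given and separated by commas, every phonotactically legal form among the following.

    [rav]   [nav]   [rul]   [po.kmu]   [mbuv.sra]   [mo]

[rav], [nav], [po.kmu], [mo]

[rav] — σ1 onset /r/, coda /v/ ok → phonotactically legal
[nav] — σ1 onset /n/, coda /v/ ok → phonotactically legal
[rul] — violates constraint (d): syllable 1 coda contains /l/, which is not a licensed coda consonant → phonotactically illegal
[po.kmu] — σ1 onset /p/, coda /∅/ ok; σ2 onset /km/ (1→3 rises), coda /∅/ ok → phonotactically legal
[mbuv.sra] — violates constraint (b): syllable 1 onset /mb/: /m/ (nasal, 3) → /b/ (stop, 1) does not rise → phonotactically illegal
[mo] — σ1 onset /m/, coda /∅/ ok → phonotactically legal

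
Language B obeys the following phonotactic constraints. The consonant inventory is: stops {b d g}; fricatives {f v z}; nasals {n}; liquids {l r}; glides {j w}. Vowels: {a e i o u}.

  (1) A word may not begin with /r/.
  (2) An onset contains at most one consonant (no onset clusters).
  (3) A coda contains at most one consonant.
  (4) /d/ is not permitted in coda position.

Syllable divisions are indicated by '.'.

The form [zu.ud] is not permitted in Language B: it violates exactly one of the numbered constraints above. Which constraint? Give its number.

4

[zu.ud]: syllable 2 coda contains /d/.
This is a violation of constraint 4: "/d/ is not permitted in coda position."
The remaining constraints (1, 2, 3) are satisfied.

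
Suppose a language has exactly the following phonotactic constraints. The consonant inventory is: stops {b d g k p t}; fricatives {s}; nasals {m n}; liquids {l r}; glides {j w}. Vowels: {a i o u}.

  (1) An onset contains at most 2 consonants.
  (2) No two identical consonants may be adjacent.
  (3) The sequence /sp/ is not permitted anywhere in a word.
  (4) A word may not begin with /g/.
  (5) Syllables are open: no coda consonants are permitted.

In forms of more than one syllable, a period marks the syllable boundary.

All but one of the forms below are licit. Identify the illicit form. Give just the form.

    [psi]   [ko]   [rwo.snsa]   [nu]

[rwo.snsa]

[psi] — σ1 onset /ps/ (2C), coda /∅/ ok → licit
[ko] — σ1 onset /k/, coda /∅/ ok → licit
[rwo.snsa] — violates constraint 1: syllable 2 onset /sns/ has 3 consonants (> 2) → illicit
[nu] — σ1 onset /n/, coda /∅/ ok → licit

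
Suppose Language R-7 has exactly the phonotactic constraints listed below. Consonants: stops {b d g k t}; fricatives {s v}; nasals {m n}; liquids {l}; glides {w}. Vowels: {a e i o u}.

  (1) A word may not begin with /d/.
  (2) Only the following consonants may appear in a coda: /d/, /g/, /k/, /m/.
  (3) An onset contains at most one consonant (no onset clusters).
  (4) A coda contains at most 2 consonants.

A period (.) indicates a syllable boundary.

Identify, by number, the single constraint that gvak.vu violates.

gvak.vu: syllable 1 onset /gv/ has 2 consonants (> 1).
This is a violation of constraint 3: "An onset contains at most one consonant (no onset clusters)."
The remaining constraints (1, 2, 4) are satisfied.

3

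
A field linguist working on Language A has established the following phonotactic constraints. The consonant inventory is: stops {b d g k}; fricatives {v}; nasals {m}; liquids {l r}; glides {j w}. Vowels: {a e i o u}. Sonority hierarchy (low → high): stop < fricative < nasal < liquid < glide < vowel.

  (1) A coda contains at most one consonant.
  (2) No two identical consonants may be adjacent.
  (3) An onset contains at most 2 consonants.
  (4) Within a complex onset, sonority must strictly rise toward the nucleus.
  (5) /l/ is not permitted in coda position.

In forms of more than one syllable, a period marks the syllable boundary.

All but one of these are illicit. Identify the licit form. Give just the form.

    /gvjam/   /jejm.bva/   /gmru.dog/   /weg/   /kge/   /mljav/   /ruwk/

/weg/

/gvjam/ — violates constraint 3: syllable 1 onset /gvj/ has 3 consonants (> 2) → illicit
/jejm.bva/ — violates constraint 1: syllable 1 coda /jm/ has 2 consonants (> 1) → illicit
/gmru.dog/ — violates constraint 3: syllable 1 onset /gmr/ has 3 consonants (> 2) → illicit
/weg/ — σ1 onset /w/, coda /g/ ok → licit
/kge/ — violates constraint 4: syllable 1 onset /kg/: /k/ (stop, 1) → /g/ (stop, 1) does not rise → illicit
/mljav/ — violates constraint 3: syllable 1 onset /mlj/ has 3 consonants (> 2) → illicit
/ruwk/ — violates constraint 1: syllable 1 coda /wk/ has 2 consonants (> 1) → illicit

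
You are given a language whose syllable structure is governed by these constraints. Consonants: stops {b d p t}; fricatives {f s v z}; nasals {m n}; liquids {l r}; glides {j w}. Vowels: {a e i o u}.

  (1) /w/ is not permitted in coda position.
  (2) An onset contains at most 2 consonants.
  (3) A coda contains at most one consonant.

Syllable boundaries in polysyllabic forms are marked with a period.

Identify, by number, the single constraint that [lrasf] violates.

[lrasf]: syllable 1 coda /sf/ has 2 consonants (> 1).
This is a violation of constraint 3: "A coda contains at most one consonant."
The remaining constraints (1, 2) are satisfied.

3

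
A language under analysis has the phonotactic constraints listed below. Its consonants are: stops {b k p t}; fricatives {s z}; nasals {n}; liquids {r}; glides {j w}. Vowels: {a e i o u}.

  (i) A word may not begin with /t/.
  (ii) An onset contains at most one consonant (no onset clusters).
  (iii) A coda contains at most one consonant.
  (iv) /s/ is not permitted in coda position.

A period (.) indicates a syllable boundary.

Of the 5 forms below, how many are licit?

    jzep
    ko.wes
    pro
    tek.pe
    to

0

jzep — violates constraint (ii): syllable 1 onset /jz/ has 2 consonants (> 1) → illicit
ko.wes — violates constraint (iv): syllable 2 coda contains /s/ → illicit
pro — violates constraint (ii): syllable 1 onset /pr/ has 2 consonants (> 1) → illicit
tek.pe — violates constraint (i): word begins with /t/ → illicit
to — violates constraint (i): word begins with /t/ → illicit
No form is licit → 0.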